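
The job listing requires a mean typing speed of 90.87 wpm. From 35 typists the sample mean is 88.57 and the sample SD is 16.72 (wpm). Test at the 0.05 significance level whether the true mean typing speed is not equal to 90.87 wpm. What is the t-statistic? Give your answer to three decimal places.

-0.814

H0: μ = 90.87; H1: μ ≠ 90.87 (one-sample t-test, two-sided).
t = (x̄ − μ₀)/(s/√n) = (88.57 − 90.87)/(16.72/√35) = -0.814
df = n − 1 = 34
Two-sided p-value ≈ 0.4214
Since p ≈ 0.4214 > α = 0.05, fail to reject H0; the evidence is not statistically significant.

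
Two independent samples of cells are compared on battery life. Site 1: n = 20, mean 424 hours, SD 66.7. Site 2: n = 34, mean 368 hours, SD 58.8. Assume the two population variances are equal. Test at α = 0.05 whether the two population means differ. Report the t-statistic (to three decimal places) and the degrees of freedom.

Let group 1 = site 1, group 2 = site 2. H0: μ_1 = μ_2; H1: μ_1 ≠ μ_2 (two-sample pooled-variance t-test, two-sided).
s_p² = [(20−1)·66.7² + (34−1)·58.8²]/(20+34−2) = 3819.7
t = (424 − 368)/√[3819.7·(1/20 + 1/34)] = 3.215
df = n₁ + n₂ − 2 = 52
Two-sided p-value ≈ 0.0022
Since p ≈ 0.0022 < α = 0.05, reject H0; the evidence is statistically significant.

t = 3.215, df = 52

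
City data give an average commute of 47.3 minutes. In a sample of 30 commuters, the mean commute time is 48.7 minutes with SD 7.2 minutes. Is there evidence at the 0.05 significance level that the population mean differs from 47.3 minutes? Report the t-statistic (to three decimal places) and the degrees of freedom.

t = 1.065, df = 29

H0: μ = 47.3; H1: μ ≠ 47.3 (one-sample t-test, two-sided).
t = (x̄ − μ₀)/(s/√n) = (48.7 − 47.3)/(7.2/√30) = 1.065
df = n − 1 = 29
Two-sided p-value ≈ 0.296
Since p ≈ 0.296 > α = 0.05, fail to reject H0; the evidence is not statistically significant.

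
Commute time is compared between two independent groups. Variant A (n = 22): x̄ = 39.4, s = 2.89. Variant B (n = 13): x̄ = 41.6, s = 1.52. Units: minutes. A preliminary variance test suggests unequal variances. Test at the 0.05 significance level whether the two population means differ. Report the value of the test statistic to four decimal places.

-2.9468

Let group 1 = variant A, group 2 = variant B. H0: μ_1 = μ_2; H1: μ_1 ≠ μ_2 (Welch's two-sample t-test, two-sided).
t = (x̄_1 − x̄_2)/√(s_1²/n_1 + s_2²/n_2) = (39.4 − 41.6)/√(2.89²/22 + 1.52²/13) = -2.9468
Welch–Satterthwaite df ≈ 32.72
Two-sided p-value ≈ 0.0059
Since p ≈ 0.0059 < α = 0.05, reject H0; the evidence is statistically significant.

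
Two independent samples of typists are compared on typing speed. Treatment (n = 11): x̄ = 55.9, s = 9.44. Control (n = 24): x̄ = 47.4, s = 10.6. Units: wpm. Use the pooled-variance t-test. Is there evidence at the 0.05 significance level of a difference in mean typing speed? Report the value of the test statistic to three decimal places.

Let group 1 = treatment, group 2 = control. H0: μ_1 = μ_2; H1: μ_1 ≠ μ_2 (two-sample pooled-variance t-test, two-sided).
s_p² = [(11−1)·9.44² + (24−1)·10.6²]/(11+24−2) = 105.316
t = (55.9 − 47.4)/√[105.316·(1/11 + 1/24)] = 2.275
df = n₁ + n₂ − 2 = 33
Two-sided p-value ≈ 0.030
Since p ≈ 0.030 < α = 0.05, reject H0; the data support H1.

2.275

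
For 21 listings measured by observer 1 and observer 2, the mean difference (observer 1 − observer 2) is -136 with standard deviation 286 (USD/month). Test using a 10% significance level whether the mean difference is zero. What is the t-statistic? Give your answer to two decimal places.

H0: μ_d = 0; H1: μ_d ≠ 0 (paired t-test on the differences, two-sided).
t = d̄/(s_d/√n) = -136/(286/√21) = -2.18
df = n − 1 = 20
Two-sided p-value ≈ 0.0415
Since p ≈ 0.0415 < α = 0.1, reject H0; the data support H1.

-2.18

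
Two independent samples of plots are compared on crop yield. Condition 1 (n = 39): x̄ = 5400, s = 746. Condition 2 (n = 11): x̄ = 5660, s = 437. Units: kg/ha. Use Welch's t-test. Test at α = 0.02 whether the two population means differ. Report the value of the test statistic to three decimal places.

Let group 1 = condition 1, group 2 = condition 2. H0: μ_1 = μ_2; H1: μ_1 ≠ μ_2 (Welch's two-sample t-test, two-sided).
t = (x̄_1 − x̄_2)/√(s_1²/n_1 + s_2²/n_2) = (5400 − 5660)/√(746²/39 + 437²/11) = -1.462
Welch–Satterthwaite df ≈ 28.18
Two-sided p-value ≈ 0.155
Since p ≈ 0.155 > α = 0.02, fail to reject H0; the data do not provide sufficient evidence against H0.

-1.462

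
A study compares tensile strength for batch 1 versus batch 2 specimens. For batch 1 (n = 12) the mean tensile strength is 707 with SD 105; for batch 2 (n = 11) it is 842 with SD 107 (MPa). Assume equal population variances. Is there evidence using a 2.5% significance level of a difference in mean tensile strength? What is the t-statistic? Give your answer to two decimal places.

-3.05

Let group 1 = batch 1, group 2 = batch 2. H0: μ_1 = μ_2; H1: μ_1 ≠ μ_2 (two-sample pooled-variance t-test, two-sided).
s_p² = [(12−1)·105² + (11−1)·107²]/(12+11−2) = 11226.9
t = (707 − 842)/√[11226.9·(1/12 + 1/11)] = -3.05
df = n₁ + n₂ − 2 = 21
Two-sided p-value ≈ 0.0061
Since p ≈ 0.0061 < α = 0.025, reject H0; the evidence is statistically significant.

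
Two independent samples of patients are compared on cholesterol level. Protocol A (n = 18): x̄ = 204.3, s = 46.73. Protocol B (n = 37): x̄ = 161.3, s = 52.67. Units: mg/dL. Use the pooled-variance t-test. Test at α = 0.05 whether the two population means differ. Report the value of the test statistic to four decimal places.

Let group 1 = protocol A, group 2 = protocol B. H0: μ_1 = μ_2; H1: μ_1 ≠ μ_2 (two-sample pooled-variance t-test, two-sided).
s_p² = [(18−1)·46.73² + (37−1)·52.67²]/(18+37−2) = 2584.74
t = (204.3 − 161.3)/√[2584.74·(1/18 + 1/37)] = 2.9432
df = n₁ + n₂ − 2 = 53
Two-sided p-value ≈ 0.005
Since p ≈ 0.005 < α = 0.05, reject H0; the evidence is statistically significant.

2.9432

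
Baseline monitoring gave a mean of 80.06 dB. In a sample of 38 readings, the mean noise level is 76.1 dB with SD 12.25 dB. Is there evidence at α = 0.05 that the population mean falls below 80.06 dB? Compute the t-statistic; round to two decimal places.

H0: μ = 80.06; H1: μ < 80.06 (one-sample t-test, left-tailed).
t = (x̄ − μ₀)/(s/√n) = (76.1 − 80.06)/(12.25/√38) = -1.99
df = n − 1 = 37
p-value = P(T ≤ -1.99) ≈ 0.0269
Since p ≈ 0.0269 < α = 0.05, reject H0; the data support H1.

-1.99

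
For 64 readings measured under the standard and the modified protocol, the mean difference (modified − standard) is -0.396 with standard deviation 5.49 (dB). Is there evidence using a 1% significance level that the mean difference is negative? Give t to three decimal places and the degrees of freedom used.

t = -0.577, df = 63

H0: μ_d = 0; H1: μ_d < 0 (paired t-test on the differences, left-tailed).
t = d̄/(s_d/√n) = -0.396/(5.49/√64) = -0.577
df = n − 1 = 63
p-value = P(T ≤ -0.577) ≈ 0.283
Since p ≈ 0.283 > α = 0.01, fail to reject H0; the data do not provide sufficient evidence against H0.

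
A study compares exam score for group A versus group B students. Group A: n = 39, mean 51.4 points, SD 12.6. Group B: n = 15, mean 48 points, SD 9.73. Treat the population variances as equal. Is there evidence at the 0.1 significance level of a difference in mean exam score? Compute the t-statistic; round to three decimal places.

Let group 1 = group A, group 2 = group B. H0: μ_1 = μ_2; H1: μ_1 ≠ μ_2 (two-sample pooled-variance t-test, two-sided).
s_p² = [(39−1)·12.6² + (15−1)·9.73²]/(39+15−2) = 141.506
t = (51.4 − 48)/√[141.506·(1/39 + 1/15)] = 0.941
df = n₁ + n₂ − 2 = 52
Two-sided p-value ≈ 0.3512
Since p ≈ 0.3512 > α = 0.1, fail to reject H0; the evidence is not statistically significant.

0.941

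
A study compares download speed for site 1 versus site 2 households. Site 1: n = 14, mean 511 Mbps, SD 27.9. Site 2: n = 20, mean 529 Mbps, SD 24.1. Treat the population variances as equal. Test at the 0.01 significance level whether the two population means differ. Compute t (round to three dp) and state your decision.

t = -2.009; fail to reject H0

Let group 1 = site 1, group 2 = site 2. H0: μ_1 = μ_2; H1: μ_1 ≠ μ_2 (two-sample pooled-variance t-test, two-sided).
s_p² = [(14−1)·27.9² + (20−1)·24.1²]/(14+20−2) = 661.085
t = (511 − 529)/√[661.085·(1/14 + 1/20)] = -2.009
df = n₁ + n₂ − 2 = 32
Two-sided p-value ≈ 0.0530
Since p ≈ 0.0530 > α = 0.01, fail to reject H0; the evidence is not statistically significant.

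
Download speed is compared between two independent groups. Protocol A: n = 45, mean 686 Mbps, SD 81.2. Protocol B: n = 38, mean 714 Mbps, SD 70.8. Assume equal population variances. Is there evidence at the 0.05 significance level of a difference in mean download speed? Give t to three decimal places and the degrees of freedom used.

Let group 1 = protocol A, group 2 = protocol B. H0: μ_1 = μ_2; H1: μ_1 ≠ μ_2 (two-sample pooled-variance t-test, two-sided).
s_p² = [(45−1)·81.2² + (38−1)·70.8²]/(45+38−2) = 5871.35
t = (686 − 714)/√[5871.35·(1/45 + 1/38)] = -1.659
df = n₁ + n₂ − 2 = 81
Two-sided p-value ≈ 0.101
Since p ≈ 0.101 > α = 0.05, fail to reject H0; the data do not provide sufficient evidence against H0.

t = -1.659, df = 81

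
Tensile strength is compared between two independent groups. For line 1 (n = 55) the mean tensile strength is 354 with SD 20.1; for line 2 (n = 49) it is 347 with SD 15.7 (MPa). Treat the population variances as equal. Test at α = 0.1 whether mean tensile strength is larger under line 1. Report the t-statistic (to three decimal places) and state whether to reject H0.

t = 1.962; reject H0

Let group 1 = line 1, group 2 = line 2. H0: μ_1 = μ_2; H1: μ_1 > μ_2 (two-sample pooled-variance t-test, right-tailed).
s_p² = [(55−1)·20.1² + (49−1)·15.7²]/(55+49−2) = 329.883
t = (354 − 347)/√[329.883·(1/55 + 1/49)] = 1.962
df = n₁ + n₂ − 2 = 102
p-value = P(T ≥ 1.962) ≈ 0.0262
Since p ≈ 0.0262 < α = 0.1, reject H0; the evidence is statistically significant.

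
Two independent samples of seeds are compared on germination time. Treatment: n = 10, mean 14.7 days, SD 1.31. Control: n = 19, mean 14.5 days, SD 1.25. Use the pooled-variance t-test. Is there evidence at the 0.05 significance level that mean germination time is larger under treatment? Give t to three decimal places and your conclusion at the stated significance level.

t = 0.403; fail to reject H0

Let group 1 = treatment, group 2 = control. H0: μ_1 = μ_2; H1: μ_1 > μ_2 (two-sample pooled-variance t-test, right-tailed).
s_p² = [(10−1)·1.31² + (19−1)·1.25²]/(10+19−2) = 1.6137
t = (14.7 − 14.5)/√[1.6137·(1/10 + 1/19)] = 0.403
df = n₁ + n₂ − 2 = 27
p-value = P(T ≥ 0.403) ≈ 0.3451
Since p ≈ 0.3451 > α = 0.05, fail to reject H0; the evidence is not statistically significant.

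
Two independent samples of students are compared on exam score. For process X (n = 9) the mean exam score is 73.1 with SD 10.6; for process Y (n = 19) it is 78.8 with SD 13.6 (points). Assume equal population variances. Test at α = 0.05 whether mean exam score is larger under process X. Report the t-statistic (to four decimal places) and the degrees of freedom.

Let group 1 = process X, group 2 = process Y. H0: μ_1 = μ_2; H1: μ_1 > μ_2 (two-sample pooled-variance t-test, right-tailed).
s_p² = [(9−1)·10.6² + (19−1)·13.6²]/(9+19−2) = 162.622
t = (73.1 − 78.8)/√[162.622·(1/9 + 1/19)] = -1.1046
df = n₁ + n₂ − 2 = 26
p-value = P(T ≥ -1.1046) ≈ 0.8603
Since p ≈ 0.8603 > α = 0.05, fail to reject H0; the evidence is not statistically significant.

t = -1.1046, df = 26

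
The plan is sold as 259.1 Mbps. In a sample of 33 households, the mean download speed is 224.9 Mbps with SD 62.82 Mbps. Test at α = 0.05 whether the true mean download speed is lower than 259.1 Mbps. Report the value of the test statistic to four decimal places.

-3.1274

H0: μ = 259.1; H1: μ < 259.1 (one-sample t-test, left-tailed).
t = (x̄ − μ₀)/(s/√n) = (224.9 − 259.1)/(62.82/√33) = -3.1274
df = n − 1 = 32
p-value = P(T ≤ -3.1274) ≈ 0.0019
Since p ≈ 0.0019 < α = 0.05, reject H0; the data support H1.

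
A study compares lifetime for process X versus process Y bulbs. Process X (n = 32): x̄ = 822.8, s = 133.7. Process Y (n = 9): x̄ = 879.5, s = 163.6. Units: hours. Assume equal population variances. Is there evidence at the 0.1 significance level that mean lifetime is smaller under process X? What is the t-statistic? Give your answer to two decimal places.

Let group 1 = process X, group 2 = process Y. H0: μ_1 = μ_2; H1: μ_1 < μ_2 (two-sample pooled-variance t-test, left-tailed).
s_p² = [(32−1)·133.7² + (9−1)·163.6²]/(32+9−2) = 19699.1
t = (822.8 − 879.5)/√[19699.1·(1/32 + 1/9)] = -1.07
df = n₁ + n₂ − 2 = 39
p-value = P(T ≤ -1.07) ≈ 0.1454
Since p ≈ 0.1454 > α = 0.1, fail to reject H0; the data do not provide sufficient evidence against H0.

-1.07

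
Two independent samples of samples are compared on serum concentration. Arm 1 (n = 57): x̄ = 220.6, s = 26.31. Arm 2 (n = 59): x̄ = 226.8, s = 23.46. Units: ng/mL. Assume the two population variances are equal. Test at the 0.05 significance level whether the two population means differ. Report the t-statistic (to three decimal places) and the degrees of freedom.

Let group 1 = arm 1, group 2 = arm 2. H0: μ_1 = μ_2; H1: μ_1 ≠ μ_2 (two-sample pooled-variance t-test, two-sided).
s_p² = [(57−1)·26.31² + (59−1)·23.46²]/(57+59−2) = 620.05
t = (220.6 − 226.8)/√[620.05·(1/57 + 1/59)] = -1.341
df = n₁ + n₂ − 2 = 114
Two-sided p-value ≈ 0.183
Since p ≈ 0.183 > α = 0.05, fail to reject H0; the data do not provide sufficient evidence against H0.

t = -1.341, df = 114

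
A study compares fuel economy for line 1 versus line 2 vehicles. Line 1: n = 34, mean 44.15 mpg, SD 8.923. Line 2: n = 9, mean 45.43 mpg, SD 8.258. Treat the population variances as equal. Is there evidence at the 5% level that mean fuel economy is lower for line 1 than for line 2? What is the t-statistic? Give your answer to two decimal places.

-0.39

Let group 1 = line 1, group 2 = line 2. H0: μ_1 = μ_2; H1: μ_1 < μ_2 (two-sample pooled-variance t-test, left-tailed).
s_p² = [(34−1)·8.923² + (9−1)·8.258²]/(34+9−2) = 77.3906
t = (44.15 − 45.43)/√[77.3906·(1/34 + 1/9)] = -0.39
df = n₁ + n₂ − 2 = 41
p-value = P(T ≤ -0.39) ≈ 0.3500
Since p ≈ 0.3500 > α = 0.05, fail to reject H0; the data do not provide sufficient evidence against H0.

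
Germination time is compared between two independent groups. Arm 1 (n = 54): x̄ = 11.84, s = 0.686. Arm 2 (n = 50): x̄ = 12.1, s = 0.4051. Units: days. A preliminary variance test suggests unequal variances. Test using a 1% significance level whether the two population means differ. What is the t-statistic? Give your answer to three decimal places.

-2.374

Let group 1 = arm 1, group 2 = arm 2. H0: μ_1 = μ_2; H1: μ_1 ≠ μ_2 (Welch's two-sample t-test, two-sided).
t = (x̄_1 − x̄_2)/√(s_1²/n_1 + s_2²/n_2) = (11.84 − 12.1)/√(0.686²/54 + 0.4051²/50) = -2.374
Welch–Satterthwaite df ≈ 87.08
Two-sided p-value ≈ 0.0198
Since p ≈ 0.0198 > α = 0.01, fail to reject H0; the evidence is not statistically significant.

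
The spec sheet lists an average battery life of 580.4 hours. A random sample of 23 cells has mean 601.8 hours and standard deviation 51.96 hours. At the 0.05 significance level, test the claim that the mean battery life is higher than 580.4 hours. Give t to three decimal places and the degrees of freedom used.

t = 1.975, df = 22

H0: μ = 580.4; H1: μ > 580.4 (one-sample t-test, right-tailed).
t = (x̄ − μ₀)/(s/√n) = (601.8 − 580.4)/(51.96/√23) = 1.975
df = n − 1 = 22
p-value = P(T ≥ 1.975) ≈ 0.0305
Since p ≈ 0.0305 < α = 0.05, reject H0; the data support H1.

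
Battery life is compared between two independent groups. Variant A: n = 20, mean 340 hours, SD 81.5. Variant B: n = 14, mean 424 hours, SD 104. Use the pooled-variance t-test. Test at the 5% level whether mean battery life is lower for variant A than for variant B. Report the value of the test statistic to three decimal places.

Let group 1 = variant A, group 2 = variant B. H0: μ_1 = μ_2; H1: μ_1 < μ_2 (two-sample pooled-variance t-test, left-tailed).
s_p² = [(20−1)·81.5² + (14−1)·104²]/(20+14−2) = 8337.84
t = (340 − 424)/√[8337.84·(1/20 + 1/14)] = -2.640
df = n₁ + n₂ − 2 = 32
p-value = P(T ≤ -2.640) ≈ 0.0064
Since p ≈ 0.0064 < α = 0.05, reject H0; the data support H1.

-2.640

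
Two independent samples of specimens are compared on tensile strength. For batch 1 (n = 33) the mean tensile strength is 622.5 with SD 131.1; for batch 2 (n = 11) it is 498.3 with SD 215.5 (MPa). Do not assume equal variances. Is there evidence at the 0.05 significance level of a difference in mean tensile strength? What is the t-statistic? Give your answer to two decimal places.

1.80

Let group 1 = batch 1, group 2 = batch 2. H0: μ_1 = μ_2; H1: μ_1 ≠ μ_2 (Welch's two-sample t-test, two-sided).
t = (x̄_1 − x̄_2)/√(s_1²/n_1 + s_2²/n_2) = (622.5 − 498.3)/√(131.1²/33 + 215.5²/11) = 1.80
Welch–Satterthwaite df ≈ 12.56
Two-sided p-value ≈ 0.095
Since p ≈ 0.095 > α = 0.05, fail to reject H0; the data do not provide sufficient evidence against H0.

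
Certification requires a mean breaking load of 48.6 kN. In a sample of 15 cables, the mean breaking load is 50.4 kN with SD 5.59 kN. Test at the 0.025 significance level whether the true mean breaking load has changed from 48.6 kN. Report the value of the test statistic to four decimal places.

1.2471

H0: μ = 48.6; H1: μ ≠ 48.6 (one-sample t-test, two-sided).
t = (x̄ − μ₀)/(s/√n) = (50.4 − 48.6)/(5.59/√15) = 1.2471
df = n − 1 = 14
Two-sided p-value ≈ 0.2328
Since p ≈ 0.2328 > α = 0.025, fail to reject H0; the evidence is not statistically significant.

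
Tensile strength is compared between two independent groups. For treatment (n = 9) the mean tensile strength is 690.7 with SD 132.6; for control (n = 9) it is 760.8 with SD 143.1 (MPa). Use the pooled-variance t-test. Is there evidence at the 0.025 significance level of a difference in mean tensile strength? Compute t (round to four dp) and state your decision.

t = -1.0780; fail to reject H0

Let group 1 = treatment, group 2 = control. H0: μ_1 = μ_2; H1: μ_1 ≠ μ_2 (two-sample pooled-variance t-test, two-sided).
s_p² = [(9−1)·132.6² + (9−1)·143.1²]/(9+9−2) = 19030.2
t = (690.7 − 760.8)/√[19030.2·(1/9 + 1/9)] = -1.0780
df = n₁ + n₂ − 2 = 16
Two-sided p-value ≈ 0.2970
Since p ≈ 0.2970 > α = 0.025, fail to reject H0; the data do not provide sufficient evidence against H0.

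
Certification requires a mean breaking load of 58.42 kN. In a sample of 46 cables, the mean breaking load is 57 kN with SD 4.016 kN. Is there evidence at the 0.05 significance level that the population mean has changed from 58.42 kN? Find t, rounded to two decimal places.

-2.40

H0: μ = 58.42; H1: μ ≠ 58.42 (one-sample t-test, two-sided).
t = (x̄ − μ₀)/(s/√n) = (57 − 58.42)/(4.016/√46) = -2.40
df = n − 1 = 45
Two-sided p-value ≈ 0.021
Since p ≈ 0.021 < α = 0.05, reject H0; the evidence is statistically significant.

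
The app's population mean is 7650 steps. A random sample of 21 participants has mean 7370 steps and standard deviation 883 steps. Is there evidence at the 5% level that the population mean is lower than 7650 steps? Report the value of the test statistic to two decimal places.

-1.45

H0: μ = 7650; H1: μ < 7650 (one-sample t-test, left-tailed).
t = (x̄ − μ₀)/(s/√n) = (7370 − 7650)/(883/√21) = -1.45
df = n − 1 = 20
p-value = P(T ≤ -1.45) ≈ 0.081
Since p ≈ 0.081 > α = 0.05, fail to reject H0; the data do not provide sufficient evidence against H0.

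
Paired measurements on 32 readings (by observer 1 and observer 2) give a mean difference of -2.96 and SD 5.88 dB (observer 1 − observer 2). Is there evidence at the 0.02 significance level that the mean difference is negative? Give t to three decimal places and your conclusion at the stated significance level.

t = -2.848; reject H0

H0: μ_d = 0; H1: μ_d < 0 (paired t-test on the differences, left-tailed).
t = d̄/(s_d/√n) = -2.96/(5.88/√32) = -2.848
df = n − 1 = 31
p-value = P(T ≤ -2.848) ≈ 0.0039
Since p ≈ 0.0039 < α = 0.02, reject H0; the data support H1.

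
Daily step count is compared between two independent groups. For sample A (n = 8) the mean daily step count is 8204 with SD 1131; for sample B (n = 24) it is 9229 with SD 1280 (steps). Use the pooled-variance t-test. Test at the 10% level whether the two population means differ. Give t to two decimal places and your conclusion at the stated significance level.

t = -2.01; reject H0

Let group 1 = sample A, group 2 = sample B. H0: μ_1 = μ_2; H1: μ_1 ≠ μ_2 (two-sample pooled-variance t-test, two-sided).
s_p² = [(8−1)·1131² + (24−1)·1280²]/(8+24−2) = 1554580
t = (8204 − 9229)/√[1554580·(1/8 + 1/24)] = -2.01
df = n₁ + n₂ − 2 = 30
Two-sided p-value ≈ 0.053
Since p ≈ 0.053 < α = 0.1, reject H0; the data support H1.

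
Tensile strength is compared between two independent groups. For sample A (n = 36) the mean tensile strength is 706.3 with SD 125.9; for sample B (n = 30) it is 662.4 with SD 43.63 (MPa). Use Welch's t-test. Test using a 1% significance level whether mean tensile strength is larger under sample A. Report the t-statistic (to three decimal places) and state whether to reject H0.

t = 1.956; fail to reject H0

Let group 1 = sample A, group 2 = sample B. H0: μ_1 = μ_2; H1: μ_1 > μ_2 (Welch's two-sample t-test, right-tailed).
t = (x̄_1 − x̄_2)/√(s_1²/n_1 + s_2²/n_2) = (706.3 − 662.4)/√(125.9²/36 + 43.63²/30) = 1.956
Welch–Satterthwaite df ≈ 44.69
p-value = P(T ≥ 1.956) ≈ 0.0284
Since p ≈ 0.0284 > α = 0.01, fail to reject H0; the evidence is not statistically significant.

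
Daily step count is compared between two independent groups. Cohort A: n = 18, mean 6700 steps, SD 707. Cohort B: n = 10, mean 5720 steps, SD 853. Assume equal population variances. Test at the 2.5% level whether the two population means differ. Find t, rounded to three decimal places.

Let group 1 = cohort A, group 2 = cohort B. H0: μ_1 = μ_2; H1: μ_1 ≠ μ_2 (two-sample pooled-variance t-test, two-sided).
s_p² = [(18−1)·707² + (10−1)·853²]/(18+10−2) = 578689
t = (6700 − 5720)/√[578689·(1/18 + 1/10)] = 3.266
df = n₁ + n₂ − 2 = 26
Two-sided p-value ≈ 0.003
Since p ≈ 0.003 < α = 0.025, reject H0; the evidence is statistically significant.

3.266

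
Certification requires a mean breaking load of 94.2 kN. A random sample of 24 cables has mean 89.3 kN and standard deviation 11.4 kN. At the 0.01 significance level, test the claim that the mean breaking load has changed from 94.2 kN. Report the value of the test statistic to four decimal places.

-2.1057

H0: μ = 94.2; H1: μ ≠ 94.2 (one-sample t-test, two-sided).
t = (x̄ − μ₀)/(s/√n) = (89.3 − 94.2)/(11.4/√24) = -2.1057
df = n − 1 = 23
Two-sided p-value ≈ 0.046
Since p ≈ 0.046 > α = 0.01, fail to reject H0; the data do not provide sufficient evidence against H0.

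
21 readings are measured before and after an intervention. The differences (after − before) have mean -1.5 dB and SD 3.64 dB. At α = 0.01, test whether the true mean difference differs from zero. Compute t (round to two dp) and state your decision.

H0: μ_d = 0; H1: μ_d ≠ 0 (paired t-test on the differences, two-sided).
t = d̄/(s_d/√n) = -1.5/(3.64/√21) = -1.89
df = n − 1 = 20
Two-sided p-value ≈ 0.074
Since p ≈ 0.074 > α = 0.01, fail to reject H0; the data do not provide sufficient evidence against H0.

t = -1.89; fail to reject H0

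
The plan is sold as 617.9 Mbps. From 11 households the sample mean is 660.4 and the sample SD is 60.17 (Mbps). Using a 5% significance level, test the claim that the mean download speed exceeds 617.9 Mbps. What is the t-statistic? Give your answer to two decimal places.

2.34

H0: μ = 617.9; H1: μ > 617.9 (one-sample t-test, right-tailed).
t = (x̄ − μ₀)/(s/√n) = (660.4 − 617.9)/(60.17/√11) = 2.34
df = n − 1 = 10
p-value = P(T ≥ 2.34) ≈ 0.0206
Since p ≈ 0.0206 < α = 0.05, reject H0; the evidence is statistically significant.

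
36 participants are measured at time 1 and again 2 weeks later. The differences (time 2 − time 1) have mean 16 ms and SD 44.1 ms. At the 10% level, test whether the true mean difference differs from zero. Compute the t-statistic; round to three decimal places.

H0: μ_d = 0; H1: μ_d ≠ 0 (paired t-test on the differences, two-sided).
t = d̄/(s_d/√n) = 16/(44.1/√36) = 2.177
df = n − 1 = 35
Two-sided p-value ≈ 0.0363
Since p ≈ 0.0363 < α = 0.1, reject H0; the evidence is statistically significant.

2.177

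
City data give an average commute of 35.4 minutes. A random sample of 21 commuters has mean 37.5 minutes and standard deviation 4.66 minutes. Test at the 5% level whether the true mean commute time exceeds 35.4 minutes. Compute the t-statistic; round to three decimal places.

2.065

H0: μ = 35.4; H1: μ > 35.4 (one-sample t-test, right-tailed).
t = (x̄ − μ₀)/(s/√n) = (37.5 − 35.4)/(4.66/√21) = 2.065
df = n − 1 = 20
p-value = P(T ≥ 2.065) ≈ 0.026
Since p ≈ 0.026 < α = 0.05, reject H0; the evidence is statistically significant.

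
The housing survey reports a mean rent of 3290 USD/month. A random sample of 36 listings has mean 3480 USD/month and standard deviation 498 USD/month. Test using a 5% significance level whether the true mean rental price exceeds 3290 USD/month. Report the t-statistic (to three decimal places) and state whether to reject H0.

t = 2.289; reject H0

H0: μ = 3290; H1: μ > 3290 (one-sample t-test, right-tailed).
t = (x̄ − μ₀)/(s/√n) = (3480 − 3290)/(498/√36) = 2.289
df = n − 1 = 35
p-value = P(T ≥ 2.289) ≈ 0.014
Since p ≈ 0.014 < α = 0.05, reject H0; the evidence is statistically significant.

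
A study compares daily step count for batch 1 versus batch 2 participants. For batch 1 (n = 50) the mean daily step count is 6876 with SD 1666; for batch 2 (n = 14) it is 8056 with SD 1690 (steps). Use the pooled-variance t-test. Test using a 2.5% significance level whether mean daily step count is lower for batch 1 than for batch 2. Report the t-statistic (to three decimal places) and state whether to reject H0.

Let group 1 = batch 1, group 2 = batch 2. H0: μ_1 = μ_2; H1: μ_1 < μ_2 (two-sample pooled-variance t-test, left-tailed).
s_p² = [(50−1)·1666² + (14−1)·1690²]/(50+14−2) = 2792440
t = (6876 − 8056)/√[2792440·(1/50 + 1/14)] = -2.335
df = n₁ + n₂ − 2 = 62
p-value = P(T ≤ -2.335) ≈ 0.011
Since p ≈ 0.011 < α = 0.025, reject H0; the evidence is statistically significant.

t = -2.335; reject H0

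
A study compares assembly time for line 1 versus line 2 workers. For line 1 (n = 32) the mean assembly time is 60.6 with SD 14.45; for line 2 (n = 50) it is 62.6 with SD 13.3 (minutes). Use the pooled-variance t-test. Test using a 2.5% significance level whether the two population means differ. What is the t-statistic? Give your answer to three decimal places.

-0.642

Let group 1 = line 1, group 2 = line 2. H0: μ_1 = μ_2; H1: μ_1 ≠ μ_2 (two-sample pooled-variance t-test, two-sided).
s_p² = [(32−1)·14.45² + (50−1)·13.3²]/(32+50−2) = 189.256
t = (60.6 − 62.6)/√[189.256·(1/32 + 1/50)] = -0.642
df = n₁ + n₂ − 2 = 80
Two-sided p-value ≈ 0.523
Since p ≈ 0.523 > α = 0.025, fail to reject H0; the evidence is not statistically significant.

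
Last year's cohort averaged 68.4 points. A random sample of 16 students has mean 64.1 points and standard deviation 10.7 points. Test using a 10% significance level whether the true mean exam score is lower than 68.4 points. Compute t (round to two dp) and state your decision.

H0: μ = 68.4; H1: μ < 68.4 (one-sample t-test, left-tailed).
t = (x̄ − μ₀)/(s/√n) = (64.1 − 68.4)/(10.7/√16) = -1.61
df = n − 1 = 15
p-value = P(T ≤ -1.61) ≈ 0.064
Since p ≈ 0.064 < α = 0.1, reject H0; the data support H1.

t = -1.61; reject H0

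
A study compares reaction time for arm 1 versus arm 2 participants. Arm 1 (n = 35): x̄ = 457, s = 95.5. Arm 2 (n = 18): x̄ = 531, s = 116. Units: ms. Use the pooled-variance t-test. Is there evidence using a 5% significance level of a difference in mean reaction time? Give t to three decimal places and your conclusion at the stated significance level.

Let group 1 = arm 1, group 2 = arm 2. H0: μ_1 = μ_2; H1: μ_1 ≠ μ_2 (two-sample pooled-variance t-test, two-sided).
s_p² = [(35−1)·95.5² + (18−1)·116²]/(35+18−2) = 10565.5
t = (457 − 531)/√[10565.5·(1/35 + 1/18)] = -2.482
df = n₁ + n₂ − 2 = 51
Two-sided p-value ≈ 0.016
Since p ≈ 0.016 < α = 0.05, reject H0; the data support H1.

t = -2.482; reject H0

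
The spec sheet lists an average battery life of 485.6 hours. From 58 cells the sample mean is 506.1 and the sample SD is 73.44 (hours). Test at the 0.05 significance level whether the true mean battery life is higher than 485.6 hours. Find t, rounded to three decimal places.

H0: μ = 485.6; H1: μ > 485.6 (one-sample t-test, right-tailed).
t = (x̄ − μ₀)/(s/√n) = (506.1 − 485.6)/(73.44/√58) = 2.126
df = n − 1 = 57
p-value = P(T ≥ 2.126) ≈ 0.0189
Since p ≈ 0.0189 < α = 0.05, reject H0; the data support H1.

2.126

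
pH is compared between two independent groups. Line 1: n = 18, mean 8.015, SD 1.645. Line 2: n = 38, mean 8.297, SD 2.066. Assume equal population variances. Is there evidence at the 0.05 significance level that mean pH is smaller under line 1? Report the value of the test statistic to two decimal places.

-0.51

Let group 1 = line 1, group 2 = line 2. H0: μ_1 = μ_2; H1: μ_1 < μ_2 (two-sample pooled-variance t-test, left-tailed).
s_p² = [(18−1)·1.645² + (38−1)·2.066²]/(18+38−2) = 3.77651
t = (8.015 − 8.297)/√[3.77651·(1/18 + 1/38)] = -0.51
df = n₁ + n₂ − 2 = 54
p-value = P(T ≤ -0.51) ≈ 0.3071
Since p ≈ 0.3071 > α = 0.05, fail to reject H0; the evidence is not statistically significant.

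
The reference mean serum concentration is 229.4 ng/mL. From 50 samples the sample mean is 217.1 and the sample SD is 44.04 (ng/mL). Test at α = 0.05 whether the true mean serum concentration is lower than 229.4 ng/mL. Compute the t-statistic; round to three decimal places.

H0: μ = 229.4; H1: μ < 229.4 (one-sample t-test, left-tailed).
t = (x̄ − μ₀)/(s/√n) = (217.1 − 229.4)/(44.04/√50) = -1.975
df = n − 1 = 49
p-value = P(T ≤ -1.975) ≈ 0.0270
Since p ≈ 0.0270 < α = 0.05, reject H0; the data support H1.

-1.975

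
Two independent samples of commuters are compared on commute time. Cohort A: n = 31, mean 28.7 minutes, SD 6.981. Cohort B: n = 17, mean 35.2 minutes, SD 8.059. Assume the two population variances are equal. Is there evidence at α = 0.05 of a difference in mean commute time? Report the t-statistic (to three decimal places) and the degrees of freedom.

Let group 1 = cohort A, group 2 = cohort B. H0: μ_1 = μ_2; H1: μ_1 ≠ μ_2 (two-sample pooled-variance t-test, two-sided).
s_p² = [(31−1)·6.981² + (17−1)·8.059²]/(31+17−2) = 54.3737
t = (28.7 − 35.2)/√[54.3737·(1/31 + 1/17)] = -2.921
df = n₁ + n₂ − 2 = 46
Two-sided p-value ≈ 0.0054
Since p ≈ 0.0054 < α = 0.05, reject H0; the data support H1.

t = -2.921, df = 46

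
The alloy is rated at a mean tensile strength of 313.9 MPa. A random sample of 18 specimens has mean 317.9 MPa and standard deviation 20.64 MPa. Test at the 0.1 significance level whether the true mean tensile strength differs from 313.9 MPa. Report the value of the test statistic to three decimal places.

0.822

H0: μ = 313.9; H1: μ ≠ 313.9 (one-sample t-test, two-sided).
t = (x̄ − μ₀)/(s/√n) = (317.9 − 313.9)/(20.64/√18) = 0.822
df = n − 1 = 17
Two-sided p-value ≈ 0.4223
Since p ≈ 0.4223 > α = 0.1, fail to reject H0; the data do not provide sufficient evidence against H0.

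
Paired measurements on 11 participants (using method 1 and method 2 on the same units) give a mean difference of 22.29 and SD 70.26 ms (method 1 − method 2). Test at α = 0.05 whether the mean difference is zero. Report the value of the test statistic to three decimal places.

1.052

H0: μ_d = 0; H1: μ_d ≠ 0 (paired t-test on the differences, two-sided).
t = d̄/(s_d/√n) = 22.29/(70.26/√11) = 1.052
df = n − 1 = 10
Two-sided p-value ≈ 0.3175
Since p ≈ 0.3175 > α = 0.05, fail to reject H0; the evidence is not statistically significant.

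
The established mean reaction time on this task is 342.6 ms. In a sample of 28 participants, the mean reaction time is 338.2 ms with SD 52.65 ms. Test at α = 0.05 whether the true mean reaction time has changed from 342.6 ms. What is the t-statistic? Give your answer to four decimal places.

H0: μ = 342.6; H1: μ ≠ 342.6 (one-sample t-test, two-sided).
t = (x̄ − μ₀)/(s/√n) = (338.2 − 342.6)/(52.65/√28) = -0.4422
df = n − 1 = 27
Two-sided p-value ≈ 0.6619
Since p ≈ 0.6619 > α = 0.05, fail to reject H0; the evidence is not statistically significant.

-0.4422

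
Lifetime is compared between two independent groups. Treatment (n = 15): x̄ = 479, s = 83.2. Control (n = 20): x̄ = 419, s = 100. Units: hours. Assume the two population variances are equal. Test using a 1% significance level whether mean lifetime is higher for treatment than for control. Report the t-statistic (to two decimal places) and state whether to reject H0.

Let group 1 = treatment, group 2 = control. H0: μ_1 = μ_2; H1: μ_1 > μ_2 (two-sample pooled-variance t-test, right-tailed).
s_p² = [(15−1)·83.2² + (20−1)·100²]/(15+20−2) = 8694.28
t = (479 − 419)/√[8694.28·(1/15 + 1/20)] = 1.88
df = n₁ + n₂ − 2 = 33
p-value = P(T ≥ 1.88) ≈ 0.034
Since p ≈ 0.034 > α = 0.01, fail to reject H0; the data do not provide sufficient evidence against H0.

t = 1.88; fail to reject H0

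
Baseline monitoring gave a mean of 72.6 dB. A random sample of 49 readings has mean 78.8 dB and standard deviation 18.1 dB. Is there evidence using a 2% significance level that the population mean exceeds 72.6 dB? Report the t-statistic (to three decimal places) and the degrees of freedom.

H0: μ = 72.6; H1: μ > 72.6 (one-sample t-test, right-tailed).
t = (x̄ − μ₀)/(s/√n) = (78.8 − 72.6)/(18.1/√49) = 2.398
df = n − 1 = 48
p-value = P(T ≥ 2.398) ≈ 0.0102
Since p ≈ 0.0102 < α = 0.02, reject H0; the data support H1.

t = 2.398, df = 48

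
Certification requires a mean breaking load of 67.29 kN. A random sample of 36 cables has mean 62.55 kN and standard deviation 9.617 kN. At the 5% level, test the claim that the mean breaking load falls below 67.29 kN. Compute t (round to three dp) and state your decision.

t = -2.957; reject H0

H0: μ = 67.29; H1: μ < 67.29 (one-sample t-test, left-tailed).
t = (x̄ − μ₀)/(s/√n) = (62.55 − 67.29)/(9.617/√36) = -2.957
df = n − 1 = 35
p-value = P(T ≤ -2.957) ≈ 0.003
Since p ≈ 0.003 < α = 0.05, reject H0; the data support H1.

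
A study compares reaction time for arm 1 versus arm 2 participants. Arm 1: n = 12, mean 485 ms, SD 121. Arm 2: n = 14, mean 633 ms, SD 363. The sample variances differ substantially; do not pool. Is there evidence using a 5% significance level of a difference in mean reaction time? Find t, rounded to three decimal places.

Let group 1 = arm 1, group 2 = arm 2. H0: μ_1 = μ_2; H1: μ_1 ≠ μ_2 (Welch's two-sample t-test, two-sided).
t = (x̄_1 − x̄_2)/√(s_1²/n_1 + s_2²/n_2) = (485 − 633)/√(121²/12 + 363²/14) = -1.435
Welch–Satterthwaite df ≈ 16.27
Two-sided p-value ≈ 0.1701
Since p ≈ 0.1701 > α = 0.05, fail to reject H0; the data do not provide sufficient evidence against H0.

-1.435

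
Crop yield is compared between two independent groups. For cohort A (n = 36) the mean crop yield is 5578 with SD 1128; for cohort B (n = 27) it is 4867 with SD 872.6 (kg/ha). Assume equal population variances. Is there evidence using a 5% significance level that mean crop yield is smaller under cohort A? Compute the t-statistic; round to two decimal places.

2.72

Let group 1 = cohort A, group 2 = cohort B. H0: μ_1 = μ_2; H1: μ_1 < μ_2 (two-sample pooled-variance t-test, left-tailed).
s_p² = [(36−1)·1128² + (27−1)·872.6²]/(36+27−2) = 1054600
t = (5578 − 4867)/√[1054600·(1/36 + 1/27)] = 2.72
df = n₁ + n₂ − 2 = 61
p-value = P(T ≤ 2.72) ≈ 0.9957
Since p ≈ 0.9957 > α = 0.05, fail to reject H0; the evidence is not statistically significant.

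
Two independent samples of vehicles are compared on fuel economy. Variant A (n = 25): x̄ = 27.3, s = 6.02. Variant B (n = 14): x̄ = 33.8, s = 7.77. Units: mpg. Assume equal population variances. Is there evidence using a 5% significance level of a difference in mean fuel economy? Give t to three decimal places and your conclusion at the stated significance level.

t = -2.912; reject H0

Let group 1 = variant A, group 2 = variant B. H0: μ_1 = μ_2; H1: μ_1 ≠ μ_2 (two-sample pooled-variance t-test, two-sided).
s_p² = [(25−1)·6.02² + (14−1)·7.77²]/(25+14−2) = 44.7194
t = (27.3 − 33.8)/√[44.7194·(1/25 + 1/14)] = -2.912
df = n₁ + n₂ − 2 = 37
Two-sided p-value ≈ 0.0061
Since p ≈ 0.0061 < α = 0.05, reject H0; the evidence is statistically significant.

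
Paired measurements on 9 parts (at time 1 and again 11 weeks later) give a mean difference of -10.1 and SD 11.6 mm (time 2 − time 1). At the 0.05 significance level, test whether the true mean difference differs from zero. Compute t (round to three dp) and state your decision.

t = -2.612; reject H0

H0: μ_d = 0; H1: μ_d ≠ 0 (paired t-test on the differences, two-sided).
t = d̄/(s_d/√n) = -10.1/(11.6/√9) = -2.612
df = n − 1 = 8
Two-sided p-value ≈ 0.0310
Since p ≈ 0.0310 < α = 0.05, reject H0; the evidence is statistically significant.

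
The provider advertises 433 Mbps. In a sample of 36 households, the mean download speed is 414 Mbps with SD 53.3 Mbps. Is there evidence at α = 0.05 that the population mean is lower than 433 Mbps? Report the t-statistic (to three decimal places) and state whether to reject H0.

H0: μ = 433; H1: μ < 433 (one-sample t-test, left-tailed).
t = (x̄ − μ₀)/(s/√n) = (414 − 433)/(53.3/√36) = -2.139
df = n − 1 = 35
p-value = P(T ≤ -2.139) ≈ 0.020
Since p ≈ 0.020 < α = 0.05, reject H0; the evidence is statistically significant.

t = -2.139; reject H0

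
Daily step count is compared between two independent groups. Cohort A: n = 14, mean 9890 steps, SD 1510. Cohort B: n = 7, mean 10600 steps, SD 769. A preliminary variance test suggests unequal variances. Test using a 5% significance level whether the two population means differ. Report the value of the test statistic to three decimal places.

Let group 1 = cohort A, group 2 = cohort B. H0: μ_1 = μ_2; H1: μ_1 ≠ μ_2 (Welch's two-sample t-test, two-sided).
t = (x̄_1 − x̄_2)/√(s_1²/n_1 + s_2²/n_2) = (9890 − 10600)/√(1510²/14 + 769²/7) = -1.428
Welch–Satterthwaite df ≈ 18.94
Two-sided p-value ≈ 0.1697
Since p ≈ 0.1697 > α = 0.05, fail to reject H0; the evidence is not statistically significant.

-1.428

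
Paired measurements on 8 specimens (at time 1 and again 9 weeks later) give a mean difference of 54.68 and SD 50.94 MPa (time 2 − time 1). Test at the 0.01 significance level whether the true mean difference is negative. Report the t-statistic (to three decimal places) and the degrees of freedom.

H0: μ_d = 0; H1: μ_d < 0 (paired t-test on the differences, left-tailed).
t = d̄/(s_d/√n) = 54.68/(50.94/√8) = 3.036
df = n − 1 = 7
p-value = P(T ≤ 3.036) ≈ 0.991
Since p ≈ 0.991 > α = 0.01, fail to reject H0; the data do not provide sufficient evidence against H0.

t = 3.036, df = 7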